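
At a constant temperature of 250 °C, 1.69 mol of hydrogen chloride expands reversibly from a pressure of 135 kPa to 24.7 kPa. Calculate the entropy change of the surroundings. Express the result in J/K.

ΔS_surr = -23.9 J/K

For an isothermal ideal gas ΔS_gas = nR ln(P₁/P₂) = 1.69 × 8.314 × ln(135/24.7) = 23.9 J/K.
The process is reversible, so ΔS_surr = −ΔS_gas = -23.9 J/K and ΔS_universe = 0.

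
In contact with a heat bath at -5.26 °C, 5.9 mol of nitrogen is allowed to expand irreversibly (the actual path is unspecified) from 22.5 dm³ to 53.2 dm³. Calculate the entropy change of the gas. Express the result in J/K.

Entropy is a state function, so ΔS_gas depends only on the end states.
For an isothermal ideal gas ΔS_gas = nR ln(V₂/V₁) = 5.9 × 8.314 × ln(53.2/22.5) = 42.2 J/K.

ΔS_gas = 42.2 J/K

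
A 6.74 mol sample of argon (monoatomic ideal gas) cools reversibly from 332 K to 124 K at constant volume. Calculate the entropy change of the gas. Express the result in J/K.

ΔS = -82.8 J/K

At constant volume, ΔS = nC_V ln(T₂/T₁) with C_V = 3R/2 = 12.47 J mol⁻¹ K⁻¹.
ΔS = 6.74 × 12.47 × ln(124/332) = -82.8 J/K.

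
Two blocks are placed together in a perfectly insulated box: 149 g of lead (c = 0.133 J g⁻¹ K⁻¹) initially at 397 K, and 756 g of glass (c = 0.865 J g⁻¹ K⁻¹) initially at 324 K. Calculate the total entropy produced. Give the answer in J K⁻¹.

Energy balance: T_f = (m₁c₁T₁ + m₂c₂T₂)/(m₁c₁ + m₂c₂) = 326.15 K.
ΔS₁ = m₁c₁ ln(T_f/T₁) = 19.817 × ln(326.15/397) = -3.8958 J/K.
ΔS₂ = m₂c₂ ln(T_f/T₂) = 653.94 × ln(326.15/324) = 4.3193 J/K.
ΔS_total = -3.8958 + 4.3193 = 0.424 J/K.

ΔS_total = 0.424 J/K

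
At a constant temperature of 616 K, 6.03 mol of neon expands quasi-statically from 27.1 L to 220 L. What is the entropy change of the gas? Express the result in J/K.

ΔS_gas = 105 J/K

For an isothermal ideal gas ΔS_gas = nR ln(V₂/V₁) = 6.03 × 8.314 × ln(220/27.1) = 105 J/K.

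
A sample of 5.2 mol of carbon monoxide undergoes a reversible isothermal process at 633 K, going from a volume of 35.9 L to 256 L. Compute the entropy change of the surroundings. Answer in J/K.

ΔS_surr = -84.9 J/K

For an isothermal ideal gas ΔS_gas = nR ln(V₂/V₁) = 5.2 × 8.314 × ln(256/35.9) = 84.9 J/K.
The process is reversible, so ΔS_surr = −ΔS_gas = -84.9 J/K and ΔS_universe = 0.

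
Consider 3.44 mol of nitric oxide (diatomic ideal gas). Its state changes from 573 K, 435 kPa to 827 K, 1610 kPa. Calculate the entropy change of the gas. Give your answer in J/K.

ΔS = nC_p ln(T₂/T₁) − nR ln(P₂/P₁), with C_p = 7R/2 = 29.1 J mol⁻¹ K⁻¹ for a diatomic ideal gas.
ΔS = 3.44 × [29.1 × ln(827/573) − 8.314 × ln(1610/435)] = -0.699 J/K.

ΔS = -0.699 J/K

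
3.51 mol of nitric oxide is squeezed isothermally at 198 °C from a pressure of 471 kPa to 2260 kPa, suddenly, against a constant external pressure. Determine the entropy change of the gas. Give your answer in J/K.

ΔS_gas = -45.8 J/K

Entropy is a state function, so ΔS_gas depends only on the end states.
For an isothermal ideal gas ΔS_gas = nR ln(P₁/P₂) = 3.51 × 8.314 × ln(471/2260) = -45.8 J/K.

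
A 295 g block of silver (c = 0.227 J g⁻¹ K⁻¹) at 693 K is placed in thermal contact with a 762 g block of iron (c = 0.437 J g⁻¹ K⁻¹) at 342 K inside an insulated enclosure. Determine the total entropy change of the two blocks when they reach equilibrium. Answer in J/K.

Energy balance: T_f = (m₁c₁T₁ + m₂c₂T₂)/(m₁c₁ + m₂c₂) = 400.77 K.
ΔS₁ = m₁c₁ ln(T_f/T₁) = 66.965 × ln(400.77/693) = -36.67 J/K.
ΔS₂ = m₂c₂ ln(T_f/T₂) = 332.994 × ln(400.77/342) = 52.8 J/K.
ΔS_total = -36.67 + 52.8 = 16.1 J/K.

ΔS_total = 16.1 J/K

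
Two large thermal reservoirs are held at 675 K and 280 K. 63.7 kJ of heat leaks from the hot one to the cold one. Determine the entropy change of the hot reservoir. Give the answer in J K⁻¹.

The hot reservoir loses heat Q, so ΔS_hot = −Q/T_H = −63700/675 = -94.4 J/K.

ΔS_hot = -94.4 J/K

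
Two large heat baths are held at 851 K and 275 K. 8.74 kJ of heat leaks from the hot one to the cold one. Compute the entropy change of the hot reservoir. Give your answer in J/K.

ΔS_hot = -10.3 J/K

The hot reservoir loses heat Q, so ΔS_hot = −Q/T_H = −8740/851 = -10.3 J/K.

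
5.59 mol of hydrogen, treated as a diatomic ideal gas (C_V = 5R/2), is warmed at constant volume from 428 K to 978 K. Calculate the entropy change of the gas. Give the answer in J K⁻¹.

ΔS = 96 J/K

At constant volume, ΔS = nC_V ln(T₂/T₁) with C_V = 5R/2 = 20.79 J mol⁻¹ K⁻¹.
ΔS = 5.59 × 20.79 × ln(978/428) = 96 J/K.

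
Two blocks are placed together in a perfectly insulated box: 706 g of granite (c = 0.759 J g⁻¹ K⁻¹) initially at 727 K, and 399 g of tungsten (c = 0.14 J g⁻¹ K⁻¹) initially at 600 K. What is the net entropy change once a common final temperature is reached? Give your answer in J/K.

ΔS_total = 0.885 J/K

Energy balance: T_f = (m₁c₁T₁ + m₂c₂T₂)/(m₁c₁ + m₂c₂) = 715.01 K.
ΔS₁ = m₁c₁ ln(T_f/T₁) = 535.854 × ln(715.01/727) = -8.911 J/K.
ΔS₂ = m₂c₂ ln(T_f/T₂) = 55.86 × ln(715.01/600) = 9.796 J/K.
ΔS_total = -8.911 + 9.796 = 0.885 J/K.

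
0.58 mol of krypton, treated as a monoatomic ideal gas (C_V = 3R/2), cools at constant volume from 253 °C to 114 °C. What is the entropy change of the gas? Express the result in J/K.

In kelvin: T₁ = 526.15 K, T₂ = 387.15 K. At constant volume, ΔS = nC_V ln(T₂/T₁) with C_V = 3R/2 = 12.47 J mol⁻¹ K⁻¹.
ΔS = 0.58 × 12.47 × ln(387.15/526.15) = -2.22 J/K.

ΔS = -2.22 J/K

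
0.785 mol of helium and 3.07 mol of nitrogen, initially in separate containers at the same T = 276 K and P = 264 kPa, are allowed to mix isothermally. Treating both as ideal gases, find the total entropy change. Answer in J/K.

ΔS_mix = 16.2 J/K

Mole fractions: x_A = 0.785/3.85 = 0.204, x_B = 0.796.
ΔS_mix = −R(n_A ln x_A + n_B ln x_B) = −8.314 × (0.785 ln 0.204 + 3.07 ln 0.796) = 16.2 J/K.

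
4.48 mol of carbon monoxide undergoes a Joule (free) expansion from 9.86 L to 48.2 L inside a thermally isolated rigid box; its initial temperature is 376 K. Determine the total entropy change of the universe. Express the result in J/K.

ΔS_universe = 59.1 J/K

For an ideal gas in free expansion Q = 0 and W = 0, so T is unchanged.
Entropy is a state function; using a reversible isothermal path, ΔS_gas = nR ln(V₂/V₁) = 4.48 × 8.314 × ln(48.2/9.86) = 59.1 J/K.
The insulated surroundings exchange no heat, so ΔS_surr = 0 and ΔS_universe = ΔS_gas.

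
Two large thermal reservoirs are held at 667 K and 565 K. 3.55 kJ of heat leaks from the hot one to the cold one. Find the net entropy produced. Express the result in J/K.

ΔS_hot = −Q/T_H = −3550/667 = -5.322 J/K and ΔS_cold = +Q/T_C = 3550/565 = 6.283 J/K.
ΔS_total = -5.322 + 6.283 = 0.961 J/K, positive as the second law requires.

ΔS_total = 0.961 J/K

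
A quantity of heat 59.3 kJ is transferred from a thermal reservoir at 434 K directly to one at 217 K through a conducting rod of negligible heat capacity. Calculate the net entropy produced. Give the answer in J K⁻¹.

ΔS_hot = −Q/T_H = −59300/434 = -136.6 J/K and ΔS_cold = +Q/T_C = 59300/217 = 273.3 J/K.
ΔS_total = -136.6 + 273.3 = 137 J/K, positive as the second law requires.

ΔS_total = 137 J/K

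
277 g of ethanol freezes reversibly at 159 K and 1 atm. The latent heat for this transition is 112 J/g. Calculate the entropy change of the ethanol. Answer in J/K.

Heat released by the substance: Q = −mL = −277 × 112 = −31024 J.
At constant T, ΔS = Q_rev/T = −31024 / 159 = -195 J/K.

ΔS = -195 J/K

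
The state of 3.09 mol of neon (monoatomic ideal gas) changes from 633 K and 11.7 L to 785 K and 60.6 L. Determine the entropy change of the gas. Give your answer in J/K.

Entropy is a state function: ΔS = nC_V ln(T₂/T₁) + nR ln(V₂/V₁), with C_V = 3R/2 = 12.47 J mol⁻¹ K⁻¹ for a monoatomic ideal gas.
ΔS = 3.09 × [12.47 × ln(785/633) + 8.314 × ln(60.6/11.7)] = 50.5 J/K.

ΔS = 50.5 J/K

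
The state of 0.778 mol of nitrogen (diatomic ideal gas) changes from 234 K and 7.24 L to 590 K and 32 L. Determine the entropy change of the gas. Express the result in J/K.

ΔS = 24.6 J/K

Entropy is a state function: ΔS = nC_V ln(T₂/T₁) + nR ln(V₂/V₁), with C_V = 5R/2 = 20.79 J mol⁻¹ K⁻¹ for a diatomic ideal gas.
ΔS = 0.778 × [20.79 × ln(590/234) + 8.314 × ln(32/7.24)] = 24.6 J/K.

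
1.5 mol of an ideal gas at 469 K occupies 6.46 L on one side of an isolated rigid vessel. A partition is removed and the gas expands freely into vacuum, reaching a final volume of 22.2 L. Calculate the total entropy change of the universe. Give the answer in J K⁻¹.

ΔS_universe = 15.4 J/K

No heat is exchanged and no work is done, so the ideal-gas temperature stays constant.
Entropy is a state function; using a reversible isothermal path, ΔS_gas = nR ln(V₂/V₁) = 1.5 × 8.314 × ln(22.2/6.46) = 15.4 J/K.
The insulated surroundings exchange no heat, so ΔS_surr = 0 and ΔS_universe = ΔS_gas.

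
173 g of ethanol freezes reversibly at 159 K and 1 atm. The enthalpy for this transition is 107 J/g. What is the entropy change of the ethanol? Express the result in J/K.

Heat released by the substance: Q = −mL = −173 × 107 = −18511 J.
At constant T, ΔS = Q_rev/T = −18511 / 159 = -116 J/K.

ΔS = -116 J/K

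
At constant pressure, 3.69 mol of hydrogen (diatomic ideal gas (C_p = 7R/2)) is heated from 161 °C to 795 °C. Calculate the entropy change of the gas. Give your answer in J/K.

ΔS = 96.7 J/K

In kelvin: T₁ = 434.15 K, T₂ = 1068.15 K. At constant pressure, ΔS = nC_p ln(T₂/T₁) with C_p = 7R/2 = 29.1 J mol⁻¹ K⁻¹.
ΔS = 3.69 × 29.1 × ln(1068.15/434.15) = 96.7 J/K.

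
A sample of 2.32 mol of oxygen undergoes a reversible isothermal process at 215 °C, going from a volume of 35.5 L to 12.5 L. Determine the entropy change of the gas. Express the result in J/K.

ΔS_gas = -20.1 J/K

For an isothermal ideal gas ΔS_gas = nR ln(V₂/V₁) = 2.32 × 8.314 × ln(12.5/35.5) = -20.1 J/K.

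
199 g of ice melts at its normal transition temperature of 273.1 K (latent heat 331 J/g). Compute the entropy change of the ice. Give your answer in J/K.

Heat absorbed by the substance: Q = mL = 199 × 331 = 65869 J.
At constant T, ΔS = Q_rev/T = 65869 / 273.1 = 241 J/K.

ΔS = 241 J/K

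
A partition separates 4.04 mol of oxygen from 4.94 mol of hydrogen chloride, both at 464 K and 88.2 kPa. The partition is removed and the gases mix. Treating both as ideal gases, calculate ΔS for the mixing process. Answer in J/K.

Mole fractions: x_A = 4.04/8.98 = 0.45, x_B = 0.55.
ΔS_mix = −R(n_A ln x_A + n_B ln x_B) = −8.314 × (4.04 ln 0.45 + 4.94 ln 0.55) = 51.4 J/K.

ΔS_mix = 51.4 J/K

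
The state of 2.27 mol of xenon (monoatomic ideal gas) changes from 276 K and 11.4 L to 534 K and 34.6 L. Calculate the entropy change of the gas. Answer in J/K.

ΔS = 39.6 J/K

Entropy is a state function: ΔS = nC_V ln(T₂/T₁) + nR ln(V₂/V₁), with C_V = 3R/2 = 12.47 J mol⁻¹ K⁻¹ for a monoatomic ideal gas.
ΔS = 2.27 × [12.47 × ln(534/276) + 8.314 × ln(34.6/11.4)] = 39.6 J/K.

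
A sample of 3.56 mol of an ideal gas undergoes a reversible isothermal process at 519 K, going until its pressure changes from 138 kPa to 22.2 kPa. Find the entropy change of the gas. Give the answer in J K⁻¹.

ΔS_gas = 54.1 J/K

For an isothermal ideal gas ΔS_gas = nR ln(P₁/P₂) = 3.56 × 8.314 × ln(138/22.2) = 54.1 J/K.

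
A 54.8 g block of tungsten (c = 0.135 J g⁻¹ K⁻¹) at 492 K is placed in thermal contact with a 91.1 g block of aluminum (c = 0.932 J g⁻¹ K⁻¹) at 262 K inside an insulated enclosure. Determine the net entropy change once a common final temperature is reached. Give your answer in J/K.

ΔS_total = 1.61 J/K

Energy balance: T_f = (m₁c₁T₁ + m₂c₂T₂)/(m₁c₁ + m₂c₂) = 280.43 K.
ΔS₁ = m₁c₁ ln(T_f/T₁) = 7.398 × ln(280.43/492) = -4.159 J/K.
ΔS₂ = m₂c₂ ln(T_f/T₂) = 84.9052 × ln(280.43/262) = 5.773 J/K.
ΔS_total = -4.159 + 5.773 = 1.61 J/K.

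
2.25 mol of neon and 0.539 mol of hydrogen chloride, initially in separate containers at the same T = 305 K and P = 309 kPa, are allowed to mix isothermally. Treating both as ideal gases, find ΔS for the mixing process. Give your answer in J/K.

Mole fractions: x_A = 2.25/2.79 = 0.807, x_B = 0.193.
ΔS_mix = −R(n_A ln x_A + n_B ln x_B) = −8.314 × (2.25 ln 0.807 + 0.539 ln 0.193) = 11.4 J/K.

ΔS_mix = 11.4 J/K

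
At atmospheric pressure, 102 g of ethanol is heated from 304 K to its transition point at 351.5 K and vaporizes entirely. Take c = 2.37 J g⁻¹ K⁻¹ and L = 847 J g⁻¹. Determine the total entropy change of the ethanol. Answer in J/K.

ΔS = 281 J/K

Warming step: ΔS₁ = m c ln(T_tr/T_i) = 102 × 2.37 × ln(351.5/304) = 35.1 J/K.
Phase change: ΔS₂ = +mL/T_tr = 102 × 847 / 351.5 = 245.8 J/K.
ΔS_total = (35.1) + (245.8) = 281 J/K.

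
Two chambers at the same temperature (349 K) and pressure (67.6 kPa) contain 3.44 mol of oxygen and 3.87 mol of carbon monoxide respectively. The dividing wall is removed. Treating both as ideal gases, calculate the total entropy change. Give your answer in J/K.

Mole fractions: x_A = 3.44/7.31 = 0.471, x_B = 0.529.
ΔS_mix = −R(n_A ln x_A + n_B ln x_B) = −8.314 × (3.44 ln 0.471 + 3.87 ln 0.529) = 42 J/K.

ΔS_mix = 42 J/K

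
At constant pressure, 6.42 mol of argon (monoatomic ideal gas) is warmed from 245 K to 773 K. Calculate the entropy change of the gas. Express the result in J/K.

ΔS = 153 J/K

At constant pressure, ΔS = nC_p ln(T₂/T₁) with C_p = 5R/2 = 20.79 J mol⁻¹ K⁻¹.
ΔS = 6.42 × 20.79 × ln(773/245) = 153 J/K.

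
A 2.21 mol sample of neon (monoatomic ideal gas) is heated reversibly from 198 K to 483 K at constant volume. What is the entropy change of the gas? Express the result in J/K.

At constant volume, ΔS = nC_V ln(T₂/T₁) with C_V = 3R/2 = 12.47 J mol⁻¹ K⁻¹.
ΔS = 2.21 × 12.47 × ln(483/198) = 24.6 J/K.

ΔS = 24.6 J/K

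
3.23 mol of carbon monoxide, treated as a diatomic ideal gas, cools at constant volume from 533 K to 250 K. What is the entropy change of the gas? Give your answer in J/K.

At constant volume, ΔS = nC_V ln(T₂/T₁) with C_V = 5R/2 = 20.79 J mol⁻¹ K⁻¹.
ΔS = 3.23 × 20.79 × ln(250/533) = -50.8 J/K.

ΔS = -50.8 J/K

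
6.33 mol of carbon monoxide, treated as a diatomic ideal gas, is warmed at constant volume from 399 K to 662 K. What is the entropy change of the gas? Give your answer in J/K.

At constant volume, ΔS = nC_V ln(T₂/T₁) with C_V = 5R/2 = 20.79 J mol⁻¹ K⁻¹.
ΔS = 6.33 × 20.79 × ln(662/399) = 66.6 J/K.

ΔS = 66.6 J/K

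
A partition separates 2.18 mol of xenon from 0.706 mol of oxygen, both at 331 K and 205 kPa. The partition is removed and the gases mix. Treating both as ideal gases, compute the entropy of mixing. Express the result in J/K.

Mole fractions: x_A = 2.18/2.89 = 0.755, x_B = 0.245.
ΔS_mix = −R(n_A ln x_A + n_B ln x_B) = −8.314 × (2.18 ln 0.755 + 0.706 ln 0.245) = 13.3 J/K.

ΔS_mix = 13.3 J/K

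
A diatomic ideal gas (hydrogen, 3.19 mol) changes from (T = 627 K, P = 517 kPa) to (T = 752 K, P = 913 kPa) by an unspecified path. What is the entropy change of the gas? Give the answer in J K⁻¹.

ΔS = nC_p ln(T₂/T₁) − nR ln(P₂/P₁), with C_p = 7R/2 = 29.1 J mol⁻¹ K⁻¹ for a diatomic ideal gas.
ΔS = 3.19 × [29.1 × ln(752/627) − 8.314 × ln(913/517)] = 1.79 J/K.

ΔS = 1.79 J/K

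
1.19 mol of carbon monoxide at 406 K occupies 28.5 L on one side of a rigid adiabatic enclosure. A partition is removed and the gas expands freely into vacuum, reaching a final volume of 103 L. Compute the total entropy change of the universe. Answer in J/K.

For an ideal gas in free expansion Q = 0 and W = 0, so T is unchanged.
Entropy is a state function; using a reversible isothermal path, ΔS_gas = nR ln(V₂/V₁) = 1.19 × 8.314 × ln(103/28.5) = 12.7 J/K.
The insulated surroundings exchange no heat, so ΔS_surr = 0 and ΔS_universe = ΔS_gas.

ΔS_universe = 12.7 J/K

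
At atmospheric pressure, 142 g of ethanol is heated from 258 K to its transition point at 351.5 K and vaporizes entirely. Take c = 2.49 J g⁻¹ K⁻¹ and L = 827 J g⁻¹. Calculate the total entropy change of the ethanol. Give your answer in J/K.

ΔS = 443 J/K

Warming step: ΔS₁ = m c ln(T_tr/T_i) = 142 × 2.49 × ln(351.5/258) = 109.3 J/K.
Phase change: ΔS₂ = +mL/T_tr = 142 × 827 / 351.5 = 334.1 J/K.
ΔS_total = (109.3) + (334.1) = 443 J/K.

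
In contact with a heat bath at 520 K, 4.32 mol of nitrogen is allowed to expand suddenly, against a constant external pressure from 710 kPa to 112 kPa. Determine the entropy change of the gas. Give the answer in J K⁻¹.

Entropy is a state function, so ΔS_gas depends only on the end states.
For an isothermal ideal gas ΔS_gas = nR ln(P₁/P₂) = 4.32 × 8.314 × ln(710/112) = 66.3 J/K.

ΔS_gas = 66.3 J/K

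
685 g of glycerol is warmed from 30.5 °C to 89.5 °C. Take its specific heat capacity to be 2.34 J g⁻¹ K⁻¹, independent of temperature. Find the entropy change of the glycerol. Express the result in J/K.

ΔS = 285 J/K

In kelvin: T₁ = 303.65 K, T₂ = 362.65 K. ΔS = ∫dQ_rev/T = m c ln(T₂/T₁) = 685 × 2.34 × ln(362.65/303.65) = 285 J/K.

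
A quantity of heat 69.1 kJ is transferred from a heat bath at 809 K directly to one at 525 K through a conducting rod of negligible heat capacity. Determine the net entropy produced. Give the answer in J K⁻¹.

ΔS_total = 46.2 J/K

ΔS_hot = −Q/T_H = −69100/809 = -85.41 J/K and ΔS_cold = +Q/T_C = 69100/525 = 131.6 J/K.
ΔS_total = -85.41 + 131.6 = 46.2 J/K, positive as the second law requires.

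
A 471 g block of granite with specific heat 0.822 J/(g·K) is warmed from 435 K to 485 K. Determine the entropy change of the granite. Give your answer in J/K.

ΔS = 42.1 J/K

ΔS = ∫dQ_rev/T = m c ln(T₂/T₁) = 471 × 0.822 × ln(485/435) = 42.1 J/K.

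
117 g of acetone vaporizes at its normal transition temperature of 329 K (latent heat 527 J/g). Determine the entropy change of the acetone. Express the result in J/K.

Heat absorbed by the substance: Q = mL = 117 × 527 = 61659 J.
At constant T, ΔS = Q_rev/T = 61659 / 329 = 187 J/K.

ΔS = 187 J/K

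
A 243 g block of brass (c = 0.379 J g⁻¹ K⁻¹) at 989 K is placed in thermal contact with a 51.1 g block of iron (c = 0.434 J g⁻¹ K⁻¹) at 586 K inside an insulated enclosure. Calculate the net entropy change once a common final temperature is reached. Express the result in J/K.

Energy balance: T_f = (m₁c₁T₁ + m₂c₂T₂)/(m₁c₁ + m₂c₂) = 910.79 K.
ΔS₁ = m₁c₁ ln(T_f/T₁) = 92.097 × ln(910.79/989) = -7.587 J/K.
ΔS₂ = m₂c₂ ln(T_f/T₂) = 22.1774 × ln(910.79/586) = 9.78 J/K.
ΔS_total = -7.587 + 9.78 = 2.19 J/K.

ΔS_total = 2.19 J/K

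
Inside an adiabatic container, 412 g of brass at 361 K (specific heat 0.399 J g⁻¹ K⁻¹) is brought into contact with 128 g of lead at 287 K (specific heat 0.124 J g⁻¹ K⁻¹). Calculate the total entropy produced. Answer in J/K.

ΔS_total = 0.358 J/K

Energy balance: T_f = (m₁c₁T₁ + m₂c₂T₂)/(m₁c₁ + m₂c₂) = 354.48 K.
ΔS₁ = m₁c₁ ln(T_f/T₁) = 164.388 × ln(354.48/361) = -2.994 J/K.
ΔS₂ = m₂c₂ ln(T_f/T₂) = 15.872 × ln(354.48/287) = 3.352 J/K.
ΔS_total = -2.994 + 3.352 = 0.358 J/K.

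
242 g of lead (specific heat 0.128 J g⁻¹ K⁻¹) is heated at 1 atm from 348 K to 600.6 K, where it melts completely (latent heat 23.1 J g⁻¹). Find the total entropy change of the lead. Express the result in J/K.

ΔS = 26.2 J/K

Warming step: ΔS₁ = m c ln(T_tr/T_i) = 242 × 0.128 × ln(600.6/348) = 16.9 J/K.
Phase change: ΔS₂ = +mL/T_tr = 242 × 23.1 / 600.6 = 9.308 J/K.
ΔS_total = (16.9) + (9.308) = 26.2 J/K.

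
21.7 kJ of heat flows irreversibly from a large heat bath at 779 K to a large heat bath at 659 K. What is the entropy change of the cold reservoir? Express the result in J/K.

ΔS_cold = 32.9 J/K

The cold reservoir gains heat Q, so ΔS_cold = +Q/T_C = 21700/659 = 32.9 J/K.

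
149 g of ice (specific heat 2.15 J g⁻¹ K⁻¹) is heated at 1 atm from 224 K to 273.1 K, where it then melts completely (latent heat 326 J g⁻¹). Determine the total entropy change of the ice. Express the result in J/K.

Warming step: ΔS₁ = m c ln(T_tr/T_i) = 149 × 2.15 × ln(273.1/224) = 63.49 J/K.
Phase change: ΔS₂ = +mL/T_tr = 149 × 326 / 273.1 = 177.9 J/K.
ΔS_total = (63.49) + (177.9) = 241 J/K.

ΔS = 241 J/K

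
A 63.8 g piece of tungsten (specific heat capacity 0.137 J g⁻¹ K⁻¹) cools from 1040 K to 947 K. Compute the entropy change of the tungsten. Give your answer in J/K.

ΔS = ∫dQ_rev/T = m c ln(T₂/T₁) = 63.8 × 0.137 × ln(947/1040) = -0.819 J/K.

ΔS = -0.819 J/K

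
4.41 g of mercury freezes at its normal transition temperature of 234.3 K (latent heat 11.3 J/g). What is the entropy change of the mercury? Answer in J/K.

ΔS = -0.213 J/K

Heat released by the substance: Q = −mL = −4.41 × 11.3 = −49.833 J.
At constant T, ΔS = Q_rev/T = −49.833 / 234.3 = -0.213 J/K.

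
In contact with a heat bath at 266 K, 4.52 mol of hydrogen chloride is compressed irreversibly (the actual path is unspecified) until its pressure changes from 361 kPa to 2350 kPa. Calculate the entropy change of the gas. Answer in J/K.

Entropy is a state function, so ΔS_gas depends only on the end states.
For an isothermal ideal gas ΔS_gas = nR ln(P₁/P₂) = 4.52 × 8.314 × ln(361/2350) = -70.4 J/K.

ΔS_gas = -70.4 J/K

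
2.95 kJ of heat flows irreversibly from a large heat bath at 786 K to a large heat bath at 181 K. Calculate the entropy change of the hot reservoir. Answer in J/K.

ΔS_hot = -3.75 J/K

The hot reservoir loses heat Q, so ΔS_hot = −Q/T_H = −2950/786 = -3.75 J/K.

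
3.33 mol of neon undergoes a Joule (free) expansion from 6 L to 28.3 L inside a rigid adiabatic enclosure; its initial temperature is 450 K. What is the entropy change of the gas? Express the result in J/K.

No heat is exchanged and no work is done, so the ideal-gas temperature stays constant.
Entropy is a state function; using a reversible isothermal path, ΔS_gas = nR ln(V₂/V₁) = 3.33 × 8.314 × ln(28.3/6) = 42.9 J/K.

ΔS_gas = 42.9 J/K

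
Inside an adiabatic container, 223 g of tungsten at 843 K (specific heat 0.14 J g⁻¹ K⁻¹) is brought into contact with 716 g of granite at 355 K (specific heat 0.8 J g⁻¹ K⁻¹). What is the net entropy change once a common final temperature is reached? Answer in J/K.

Energy balance: T_f = (m₁c₁T₁ + m₂c₂T₂)/(m₁c₁ + m₂c₂) = 380.22 K.
ΔS₁ = m₁c₁ ln(T_f/T₁) = 31.22 × ln(380.22/843) = -24.86 J/K.
ΔS₂ = m₂c₂ ln(T_f/T₂) = 572.8 × ln(380.22/355) = 39.32 J/K.
ΔS_total = -24.86 + 39.32 = 14.5 J/K.

ΔS_total = 14.5 J/K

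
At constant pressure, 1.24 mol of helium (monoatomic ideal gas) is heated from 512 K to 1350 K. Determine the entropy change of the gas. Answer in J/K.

ΔS = 25 J/K

At constant pressure, ΔS = nC_p ln(T₂/T₁) with C_p = 5R/2 = 20.79 J mol⁻¹ K⁻¹.
ΔS = 1.24 × 20.79 × ln(1350/512) = 25 J/K.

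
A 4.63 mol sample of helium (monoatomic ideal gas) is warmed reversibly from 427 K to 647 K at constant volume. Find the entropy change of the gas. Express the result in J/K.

At constant volume, ΔS = nC_V ln(T₂/T₁) with C_V = 3R/2 = 12.47 J mol⁻¹ K⁻¹.
ΔS = 4.63 × 12.47 × ln(647/427) = 24 J/K.

ΔS = 24 J/K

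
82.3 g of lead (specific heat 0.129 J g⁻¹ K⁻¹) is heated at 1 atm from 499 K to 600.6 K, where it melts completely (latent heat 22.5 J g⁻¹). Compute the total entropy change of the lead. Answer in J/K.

ΔS = 5.05 J/K

Warming step: ΔS₁ = m c ln(T_tr/T_i) = 82.3 × 0.129 × ln(600.6/499) = 1.968 J/K.
Phase change: ΔS₂ = +mL/T_tr = 82.3 × 22.5 / 600.6 = 3.083 J/K.
ΔS_total = (1.968) + (3.083) = 5.05 J/K.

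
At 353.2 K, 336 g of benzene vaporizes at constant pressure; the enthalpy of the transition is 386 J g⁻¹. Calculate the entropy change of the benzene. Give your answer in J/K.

Heat absorbed by the substance: Q = mL = 336 × 386 = 129696 J.
At constant T, ΔS = Q_rev/T = 129696 / 353.2 = 367 J/K.

ΔS = 367 J/K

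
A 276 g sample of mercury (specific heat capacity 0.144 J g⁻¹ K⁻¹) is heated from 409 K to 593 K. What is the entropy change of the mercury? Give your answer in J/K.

ΔS = ∫dQ_rev/T = m c ln(T₂/T₁) = 276 × 0.144 × ln(593/409) = 14.8 J/K.

ΔS = 14.8 J/K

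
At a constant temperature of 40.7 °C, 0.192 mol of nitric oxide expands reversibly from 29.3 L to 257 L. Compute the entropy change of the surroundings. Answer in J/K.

For an isothermal ideal gas ΔS_gas = nR ln(V₂/V₁) = 0.192 × 8.314 × ln(257/29.3) = 3.47 J/K.
The process is reversible, so ΔS_surr = −ΔS_gas = -3.47 J/K and ΔS_universe = 0.

ΔS_surr = -3.47 J/K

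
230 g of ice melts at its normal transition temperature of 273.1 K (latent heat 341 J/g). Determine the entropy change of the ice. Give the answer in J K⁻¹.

ΔS = 287 J/K

Heat absorbed by the substance: Q = mL = 230 × 341 = 78430 J.
At constant T, ΔS = Q_rev/T = 78430 / 273.1 = 287 J/K.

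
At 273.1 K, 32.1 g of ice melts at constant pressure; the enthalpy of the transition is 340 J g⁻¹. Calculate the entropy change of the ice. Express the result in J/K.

Heat absorbed by the substance: Q = mL = 32.1 × 340 = 10914 J.
At constant T, ΔS = Q_rev/T = 10914 / 273.1 = 40 J/K.

ΔS = 40 J/K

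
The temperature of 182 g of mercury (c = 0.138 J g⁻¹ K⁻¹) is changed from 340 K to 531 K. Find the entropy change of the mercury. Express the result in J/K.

ΔS = ∫dQ_rev/T = m c ln(T₂/T₁) = 182 × 0.138 × ln(531/340) = 11.2 J/K.

ΔS = 11.2 J/K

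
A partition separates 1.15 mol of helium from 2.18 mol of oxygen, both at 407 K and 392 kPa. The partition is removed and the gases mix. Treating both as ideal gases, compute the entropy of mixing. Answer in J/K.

Mole fractions: x_A = 1.15/3.33 = 0.345, x_B = 0.655.
ΔS_mix = −R(n_A ln x_A + n_B ln x_B) = −8.314 × (1.15 ln 0.345 + 2.18 ln 0.655) = 17.8 J/K.

ΔS_mix = 17.8 J/K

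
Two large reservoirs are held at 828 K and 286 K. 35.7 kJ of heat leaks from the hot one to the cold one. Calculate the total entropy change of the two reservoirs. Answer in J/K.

ΔS_total = 81.7 J/K

ΔS_hot = −Q/T_H = −35700/828 = -43.12 J/K and ΔS_cold = +Q/T_C = 35700/286 = 124.8 J/K.
ΔS_total = -43.12 + 124.8 = 81.7 J/K, positive as the second law requires.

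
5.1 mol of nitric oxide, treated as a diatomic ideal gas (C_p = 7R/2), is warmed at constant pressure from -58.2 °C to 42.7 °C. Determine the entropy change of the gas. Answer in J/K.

ΔS = 57.1 J/K

In kelvin: T₁ = 214.95 K, T₂ = 315.85 K. At constant pressure, ΔS = nC_p ln(T₂/T₁) with C_p = 7R/2 = 29.1 J mol⁻¹ K⁻¹.
ΔS = 5.1 × 29.1 × ln(315.85/214.95) = 57.1 J/K.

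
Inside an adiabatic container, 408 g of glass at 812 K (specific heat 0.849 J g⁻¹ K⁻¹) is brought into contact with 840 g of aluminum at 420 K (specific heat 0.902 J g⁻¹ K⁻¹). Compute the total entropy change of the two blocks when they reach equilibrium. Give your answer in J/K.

Energy balance: T_f = (m₁c₁T₁ + m₂c₂T₂)/(m₁c₁ + m₂c₂) = 542.99 K.
ΔS₁ = m₁c₁ ln(T_f/T₁) = 346.392 × ln(542.99/812) = -139.4 J/K.
ΔS₂ = m₂c₂ ln(T_f/T₂) = 757.68 × ln(542.99/420) = 194.6 J/K.
ΔS_total = -139.4 + 194.6 = 55.2 J/K.

ΔS_total = 55.2 J/K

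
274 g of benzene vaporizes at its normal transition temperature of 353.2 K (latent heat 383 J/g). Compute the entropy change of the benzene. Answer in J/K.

Heat absorbed by the substance: Q = mL = 274 × 383 = 104942 J.
At constant T, ΔS = Q_rev/T = 104942 / 353.2 = 297 J/K.

ΔS = 297 J/K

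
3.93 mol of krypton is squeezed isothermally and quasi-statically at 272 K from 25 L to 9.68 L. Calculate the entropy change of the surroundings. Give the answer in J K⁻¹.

ΔS_surr = 31 J/K

For an isothermal ideal gas ΔS_gas = nR ln(V₂/V₁) = 3.93 × 8.314 × ln(9.68/25) = -31 J/K.
The process is reversible, so ΔS_surr = −ΔS_gas = 31 J/K and ΔS_universe = 0.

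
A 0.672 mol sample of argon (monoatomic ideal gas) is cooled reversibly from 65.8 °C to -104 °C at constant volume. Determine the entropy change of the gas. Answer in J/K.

ΔS = -5.83 J/K

In kelvin: T₁ = 338.95 K, T₂ = 169.15 K. At constant volume, ΔS = nC_V ln(T₂/T₁) with C_V = 3R/2 = 12.47 J mol⁻¹ K⁻¹.
ΔS = 0.672 × 12.47 × ln(169.15/338.95) = -5.83 J/K.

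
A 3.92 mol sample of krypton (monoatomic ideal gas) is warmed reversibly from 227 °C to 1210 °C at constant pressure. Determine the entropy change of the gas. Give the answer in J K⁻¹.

In kelvin: T₁ = 500.15 K, T₂ = 1483.15 K. At constant pressure, ΔS = nC_p ln(T₂/T₁) with C_p = 5R/2 = 20.79 J mol⁻¹ K⁻¹.
ΔS = 3.92 × 20.79 × ln(1483.15/500.15) = 88.6 J/K.

ΔS = 88.6 J/K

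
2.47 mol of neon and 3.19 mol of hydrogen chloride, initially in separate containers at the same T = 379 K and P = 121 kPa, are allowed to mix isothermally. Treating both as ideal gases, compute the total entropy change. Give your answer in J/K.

Mole fractions: x_A = 2.47/5.66 = 0.436, x_B = 0.564.
ΔS_mix = −R(n_A ln x_A + n_B ln x_B) = −8.314 × (2.47 ln 0.436 + 3.19 ln 0.564) = 32.2 J/K.

ΔS_mix = 32.2 J/K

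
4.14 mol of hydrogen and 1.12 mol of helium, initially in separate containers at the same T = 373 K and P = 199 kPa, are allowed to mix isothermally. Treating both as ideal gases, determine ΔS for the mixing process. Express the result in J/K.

ΔS_mix = 22.6 J/K

Mole fractions: x_A = 4.14/5.26 = 0.787, x_B = 0.213.
ΔS_mix = −R(n_A ln x_A + n_B ln x_B) = −8.314 × (4.14 ln 0.787 + 1.12 ln 0.213) = 22.6 J/K.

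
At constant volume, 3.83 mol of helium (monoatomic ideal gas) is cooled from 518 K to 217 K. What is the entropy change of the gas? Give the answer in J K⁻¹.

ΔS = -41.6 J/K

At constant volume, ΔS = nC_V ln(T₂/T₁) with C_V = 3R/2 = 12.47 J mol⁻¹ K⁻¹.
ΔS = 3.83 × 12.47 × ln(217/518) = -41.6 J/K.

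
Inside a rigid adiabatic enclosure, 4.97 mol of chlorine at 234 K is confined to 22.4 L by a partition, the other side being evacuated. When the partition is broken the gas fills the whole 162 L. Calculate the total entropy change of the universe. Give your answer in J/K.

ΔS_universe = 81.8 J/K

No heat is exchanged and no work is done, so the ideal-gas temperature stays constant.
Entropy is a state function; using a reversible isothermal path, ΔS_gas = nR ln(V₂/V₁) = 4.97 × 8.314 × ln(162/22.4) = 81.8 J/K.
The insulated surroundings exchange no heat, so ΔS_surr = 0 and ΔS_universe = ΔS_gas.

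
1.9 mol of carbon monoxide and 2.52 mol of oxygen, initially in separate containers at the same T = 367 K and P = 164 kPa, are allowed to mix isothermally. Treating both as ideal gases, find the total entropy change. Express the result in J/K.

Mole fractions: x_A = 1.9/4.42 = 0.43, x_B = 0.57.
ΔS_mix = −R(n_A ln x_A + n_B ln x_B) = −8.314 × (1.9 ln 0.43 + 2.52 ln 0.57) = 25.1 J/K.

ΔS_mix = 25.1 J/K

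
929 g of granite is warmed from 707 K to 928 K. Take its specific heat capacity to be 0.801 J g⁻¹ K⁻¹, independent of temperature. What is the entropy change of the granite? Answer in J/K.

ΔS = 202 J/K

ΔS = ∫dQ_rev/T = m c ln(T₂/T₁) = 929 × 0.801 × ln(928/707) = 202 J/K.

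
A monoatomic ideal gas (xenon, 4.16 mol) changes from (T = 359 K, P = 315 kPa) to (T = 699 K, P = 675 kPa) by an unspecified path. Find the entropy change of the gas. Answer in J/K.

ΔS = nC_p ln(T₂/T₁) − nR ln(P₂/P₁), with C_p = 5R/2 = 20.79 J mol⁻¹ K⁻¹ for a monoatomic ideal gas.
ΔS = 4.16 × [20.79 × ln(699/359) − 8.314 × ln(675/315)] = 31.3 J/K.

ΔS = 31.3 J/K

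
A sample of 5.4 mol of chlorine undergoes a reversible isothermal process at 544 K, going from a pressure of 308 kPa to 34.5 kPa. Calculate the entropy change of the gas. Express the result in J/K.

ΔS_gas = 98.3 J/K

For an isothermal ideal gas ΔS_gas = nR ln(P₁/P₂) = 5.4 × 8.314 × ln(308/34.5) = 98.3 J/K.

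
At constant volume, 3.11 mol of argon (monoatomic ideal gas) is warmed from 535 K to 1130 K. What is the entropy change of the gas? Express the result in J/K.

ΔS = 29 J/K

At constant volume, ΔS = nC_V ln(T₂/T₁) with C_V = 3R/2 = 12.47 J mol⁻¹ K⁻¹.
ΔS = 3.11 × 12.47 × ln(1130/535) = 29 J/K.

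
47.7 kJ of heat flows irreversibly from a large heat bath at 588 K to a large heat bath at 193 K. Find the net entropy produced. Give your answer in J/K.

ΔS_hot = −Q/T_H = −47700/588 = -81.12 J/K and ΔS_cold = +Q/T_C = 47700/193 = 247.2 J/K.
ΔS_total = -81.12 + 247.2 = 166 J/K, positive as the second law requires.

ΔS_total = 166 J/K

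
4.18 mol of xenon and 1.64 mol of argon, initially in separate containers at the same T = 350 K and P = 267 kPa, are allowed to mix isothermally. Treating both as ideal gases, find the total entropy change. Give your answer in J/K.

ΔS_mix = 28.8 J/K

Mole fractions: x_A = 4.18/5.82 = 0.718, x_B = 0.282.
ΔS_mix = −R(n_A ln x_A + n_B ln x_B) = −8.314 × (4.18 ln 0.718 + 1.64 ln 0.282) = 28.8 J/K.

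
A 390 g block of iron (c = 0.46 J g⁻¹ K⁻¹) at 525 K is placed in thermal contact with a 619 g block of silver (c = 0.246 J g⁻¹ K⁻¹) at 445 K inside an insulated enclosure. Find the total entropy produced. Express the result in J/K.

ΔS_total = 1.12 J/K

Energy balance: T_f = (m₁c₁T₁ + m₂c₂T₂)/(m₁c₁ + m₂c₂) = 488.27 K.
ΔS₁ = m₁c₁ ln(T_f/T₁) = 179.4 × ln(488.27/525) = -13.01 J/K.
ΔS₂ = m₂c₂ ln(T_f/T₂) = 152.274 × ln(488.27/445) = 14.13 J/K.
ΔS_total = -13.01 + 14.13 = 1.12 J/K.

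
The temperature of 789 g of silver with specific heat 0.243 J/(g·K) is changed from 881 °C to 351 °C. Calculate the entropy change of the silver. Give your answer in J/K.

In kelvin: T₁ = 1154.15 K, T₂ = 624.15 K. ΔS = ∫dQ_rev/T = m c ln(T₂/T₁) = 789 × 0.243 × ln(624.15/1154.15) = -118 J/K.

ΔS = -118 J/K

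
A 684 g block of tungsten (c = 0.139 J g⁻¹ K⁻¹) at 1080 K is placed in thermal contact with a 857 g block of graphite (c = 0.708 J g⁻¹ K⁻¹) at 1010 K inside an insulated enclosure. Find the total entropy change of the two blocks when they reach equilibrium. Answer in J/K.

ΔS_total = 0.188 J/K

Energy balance: T_f = (m₁c₁T₁ + m₂c₂T₂)/(m₁c₁ + m₂c₂) = 1019.5 K.
ΔS₁ = m₁c₁ ln(T_f/T₁) = 95.076 × ln(1019.5/1080) = -5.4826 J/K.
ΔS₂ = m₂c₂ ln(T_f/T₂) = 606.756 × ln(1019.5/1010) = 5.6702 J/K.
ΔS_total = -5.4826 + 5.6702 = 0.188 J/K.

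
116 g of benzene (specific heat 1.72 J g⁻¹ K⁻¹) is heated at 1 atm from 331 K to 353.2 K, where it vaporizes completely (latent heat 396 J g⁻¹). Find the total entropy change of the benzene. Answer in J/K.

ΔS = 143 J/K

Warming step: ΔS₁ = m c ln(T_tr/T_i) = 116 × 1.72 × ln(353.2/331) = 12.95 J/K.
Phase change: ΔS₂ = +mL/T_tr = 116 × 396 / 353.2 = 130.1 J/K.
ΔS_total = (12.95) + (130.1) = 143 J/K.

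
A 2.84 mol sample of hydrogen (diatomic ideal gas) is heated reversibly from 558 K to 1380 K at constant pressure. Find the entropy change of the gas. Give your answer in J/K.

At constant pressure, ΔS = nC_p ln(T₂/T₁) with C_p = 7R/2 = 29.1 J mol⁻¹ K⁻¹.
ΔS = 2.84 × 29.1 × ln(1380/558) = 74.8 J/K.

ΔS = 74.8 J/K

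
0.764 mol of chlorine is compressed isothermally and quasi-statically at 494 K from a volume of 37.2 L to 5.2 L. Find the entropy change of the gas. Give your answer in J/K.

For an isothermal ideal gas ΔS_gas = nR ln(V₂/V₁) = 0.764 × 8.314 × ln(5.2/37.2) = -12.5 J/K.

ΔS_gas = -12.5 J/K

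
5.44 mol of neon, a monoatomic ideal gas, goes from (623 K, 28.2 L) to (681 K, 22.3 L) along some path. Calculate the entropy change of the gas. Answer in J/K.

Entropy is a state function: ΔS = nC_V ln(T₂/T₁) + nR ln(V₂/V₁), with C_V = 3R/2 = 12.47 J mol⁻¹ K⁻¹ for a monoatomic ideal gas.
ΔS = 5.44 × [12.47 × ln(681/623) + 8.314 × ln(22.3/28.2)] = -4.58 J/K.

ΔS = -4.58 J/K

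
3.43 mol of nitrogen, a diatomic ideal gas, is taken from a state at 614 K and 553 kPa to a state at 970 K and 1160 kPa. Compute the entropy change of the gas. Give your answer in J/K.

ΔS = nC_p ln(T₂/T₁) − nR ln(P₂/P₁), with C_p = 7R/2 = 29.1 J mol⁻¹ K⁻¹ for a diatomic ideal gas.
ΔS = 3.43 × [29.1 × ln(970/614) − 8.314 × ln(1160/553)] = 24.5 J/K.

ΔS = 24.5 J/K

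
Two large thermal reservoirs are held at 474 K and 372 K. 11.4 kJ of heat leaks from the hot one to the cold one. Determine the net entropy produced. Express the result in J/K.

ΔS_hot = −Q/T_H = −11400/474 = -24.051 J/K and ΔS_cold = +Q/T_C = 11400/372 = 30.645 J/K.
ΔS_total = -24.051 + 30.645 = 6.59 J/K, positive as the second law requires.

ΔS_total = 6.59 J/K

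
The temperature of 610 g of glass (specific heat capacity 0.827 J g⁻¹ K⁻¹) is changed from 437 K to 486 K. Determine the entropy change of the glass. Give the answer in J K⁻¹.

ΔS = ∫dQ_rev/T = m c ln(T₂/T₁) = 610 × 0.827 × ln(486/437) = 53.6 J/K.

ΔS = 53.6 J/K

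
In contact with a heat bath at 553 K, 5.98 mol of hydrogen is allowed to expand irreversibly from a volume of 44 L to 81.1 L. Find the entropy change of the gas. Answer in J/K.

Entropy is a state function, so ΔS_gas depends only on the end states.
For an isothermal ideal gas ΔS_gas = nR ln(V₂/V₁) = 5.98 × 8.314 × ln(81.1/44) = 30.4 J/K.

ΔS_gas = 30.4 J/K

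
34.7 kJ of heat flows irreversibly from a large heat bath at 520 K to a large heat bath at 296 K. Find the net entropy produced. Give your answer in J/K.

ΔS_total = 50.5 J/K

ΔS_hot = −Q/T_H = −34700/520 = -66.73 J/K and ΔS_cold = +Q/T_C = 34700/296 = 117.2 J/K.
ΔS_total = -66.73 + 117.2 = 50.5 J/K, positive as the second law requires.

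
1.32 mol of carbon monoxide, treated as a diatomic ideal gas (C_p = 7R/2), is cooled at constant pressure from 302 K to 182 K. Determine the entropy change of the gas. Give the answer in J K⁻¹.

ΔS = -19.5 J/K

At constant pressure, ΔS = nC_p ln(T₂/T₁) with C_p = 7R/2 = 29.1 J mol⁻¹ K⁻¹.
ΔS = 1.32 × 29.1 × ln(182/302) = -19.5 J/K.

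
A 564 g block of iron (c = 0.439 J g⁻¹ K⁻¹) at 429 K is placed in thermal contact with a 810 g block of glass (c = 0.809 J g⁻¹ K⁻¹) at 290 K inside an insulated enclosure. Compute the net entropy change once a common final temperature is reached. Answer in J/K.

ΔS_total = 14.5 J/K

Energy balance: T_f = (m₁c₁T₁ + m₂c₂T₂)/(m₁c₁ + m₂c₂) = 328.12 K.
ΔS₁ = m₁c₁ ln(T_f/T₁) = 247.596 × ln(328.12/429) = -66.38 J/K.
ΔS₂ = m₂c₂ ln(T_f/T₂) = 655.29 × ln(328.12/290) = 80.92 J/K.
ΔS_total = -66.38 + 80.92 = 14.5 J/K.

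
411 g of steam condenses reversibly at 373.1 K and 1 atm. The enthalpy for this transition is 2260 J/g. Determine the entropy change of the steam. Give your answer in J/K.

Heat released by the substance: Q = −mL = −411 × 2260 = −928860 J.
At constant T, ΔS = Q_rev/T = −928860 / 373.1 = -2490 J/K.

ΔS = -2490 J/K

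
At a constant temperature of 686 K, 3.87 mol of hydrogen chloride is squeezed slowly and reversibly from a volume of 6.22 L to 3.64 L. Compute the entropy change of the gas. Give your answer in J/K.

ΔS_gas = -17.2 J/K

For an isothermal ideal gas ΔS_gas = nR ln(V₂/V₁) = 3.87 × 8.314 × ln(3.64/6.22) = -17.2 J/K.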